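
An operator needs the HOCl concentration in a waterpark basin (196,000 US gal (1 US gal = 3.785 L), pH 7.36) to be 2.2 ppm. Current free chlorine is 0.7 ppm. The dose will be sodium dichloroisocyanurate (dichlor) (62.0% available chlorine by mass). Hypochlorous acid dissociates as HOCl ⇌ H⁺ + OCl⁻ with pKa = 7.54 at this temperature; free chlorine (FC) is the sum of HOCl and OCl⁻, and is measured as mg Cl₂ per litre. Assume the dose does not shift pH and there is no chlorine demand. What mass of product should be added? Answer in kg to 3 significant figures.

3.53 kg

Volume: 196,000 US gal × 3.785 L/gal = 741,860 L.
[OCl⁻]/[HOCl] = 10^(pH − pKa) = 10^(7.36 − 7.54) = 0.6607; fraction as HOCl = 1/(1 + 0.6607) = 0.6022.
Free chlorine required for 2.2 ppm HOCl: 2.2 / 0.6022 = 3.654 ppm.
FC to add: 3.654 − 0.7 = 2.954 mg/L as Cl₂.
Cl₂ equivalent: 2.954 mg/L × 741,860 L = 2191 g.
Product at 62.0% available Cl: 2191 / 0.62 = 3534 g.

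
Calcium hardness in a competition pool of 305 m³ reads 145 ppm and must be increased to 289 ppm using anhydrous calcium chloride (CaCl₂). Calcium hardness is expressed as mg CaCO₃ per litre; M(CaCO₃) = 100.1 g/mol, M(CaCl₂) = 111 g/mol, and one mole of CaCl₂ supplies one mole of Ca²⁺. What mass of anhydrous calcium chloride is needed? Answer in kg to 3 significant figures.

Volume: 305 m³ = 305,000 L.
Hardness to add: (289 − 145) = 144 mg/L as CaCO₃ × 305,000 L = 43,920 g as CaCO₃.
Moles of Ca²⁺ (1 mol Ca²⁺ ≡ 1 mol CaCO₃): 43,920 / 100.1 g/mol = 438.8 mol.
Mass of CaCl₂: 438.8 × 111 = 48,700 g.

48.7 kg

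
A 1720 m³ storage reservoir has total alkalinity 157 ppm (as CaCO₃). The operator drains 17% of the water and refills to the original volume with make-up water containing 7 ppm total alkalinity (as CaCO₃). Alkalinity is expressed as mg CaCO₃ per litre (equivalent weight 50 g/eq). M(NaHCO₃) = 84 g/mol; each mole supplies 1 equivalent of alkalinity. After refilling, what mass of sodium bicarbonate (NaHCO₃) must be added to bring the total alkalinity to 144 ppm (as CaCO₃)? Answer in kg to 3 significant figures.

36.1 kg

Volume: 1720 m³ = 1,720,000 L.
After draining 17% and refilling: 157 × 0.83 + 7 × 0.17 = 131.5 ppm.
Deficit to target: 144 − 131.5 = 12.5 mg/L.
As CaCO₃: 12.5 mg/L × 1,720,000 L = 21,500 g; ÷ 50 g/eq ÷ 1 = 430 mol NaHCO₃.
Mass: 430 × 84 = 36,120 g.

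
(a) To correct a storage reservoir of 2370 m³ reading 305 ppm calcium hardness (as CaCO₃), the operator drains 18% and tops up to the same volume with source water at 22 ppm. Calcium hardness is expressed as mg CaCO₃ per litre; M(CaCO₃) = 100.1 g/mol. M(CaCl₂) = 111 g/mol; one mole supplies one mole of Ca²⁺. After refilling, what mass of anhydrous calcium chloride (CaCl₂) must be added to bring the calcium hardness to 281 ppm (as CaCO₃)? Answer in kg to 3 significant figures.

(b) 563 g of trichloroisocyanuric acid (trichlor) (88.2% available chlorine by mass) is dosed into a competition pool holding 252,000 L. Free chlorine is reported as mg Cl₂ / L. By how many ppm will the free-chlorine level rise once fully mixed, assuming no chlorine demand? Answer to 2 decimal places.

(a) 70.8 kg; (b) 1.97 ppm

(a) Volume: 2370 m³ = 2,370,000 L.
(a) After draining 18% and refilling: 305 × 0.82 + 22 × 0.18 = 254.06 ppm.
(a) Deficit to target: 281 − 254.06 = 26.94 mg/L.
(a) As CaCO₃: 26.94 mg/L × 2,370,000 L = 63,850 g; ÷ 100.1 = 637.8 mol Ca²⁺.
(a) Mass: 637.8 × 111 = 70,800 g.

(b) Available chlorine delivered: 563 g × 0.882 = 496.6 g as Cl₂.
(b) Concentration rise: 496.6 g / 252,000 L = 1.971 mg/L = 1.97 ppm.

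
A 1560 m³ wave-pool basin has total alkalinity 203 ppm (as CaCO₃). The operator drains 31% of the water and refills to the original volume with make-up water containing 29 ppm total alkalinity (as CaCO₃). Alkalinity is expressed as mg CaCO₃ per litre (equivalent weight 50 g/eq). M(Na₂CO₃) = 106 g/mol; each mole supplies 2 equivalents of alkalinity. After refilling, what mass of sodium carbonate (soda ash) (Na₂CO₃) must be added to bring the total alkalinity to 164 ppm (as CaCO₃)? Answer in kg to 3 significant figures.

24.7 kg

Volume: 1560 m³ = 1,560,000 L.
After draining 31% and refilling: 203 × 0.69 + 29 × 0.31 = 149.06 ppm.
Deficit to target: 164 − 149.06 = 14.94 mg/L.
As CaCO₃: 14.94 mg/L × 1,560,000 L = 23,310 g; ÷ 50 g/eq ÷ 2 = 233.1 mol Na₂CO₃.
Mass: 233.1 × 106 = 24,700 g.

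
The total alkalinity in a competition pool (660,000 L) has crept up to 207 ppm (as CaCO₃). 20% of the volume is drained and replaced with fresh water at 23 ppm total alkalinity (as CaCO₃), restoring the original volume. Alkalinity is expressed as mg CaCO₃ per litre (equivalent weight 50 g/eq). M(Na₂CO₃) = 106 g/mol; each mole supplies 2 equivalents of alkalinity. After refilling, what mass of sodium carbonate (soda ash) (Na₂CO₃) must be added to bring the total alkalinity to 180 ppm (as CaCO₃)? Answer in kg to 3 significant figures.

6.86 kg

After draining 20% and refilling: 207 × 0.80 + 23 × 0.20 = 170.2 ppm.
Deficit to target: 180 − 170.2 = 9.8 mg/L.
As CaCO₃: 9.8 mg/L × 660,000 L = 6468 g; ÷ 50 g/eq ÷ 2 = 64.68 mol Na₂CO₃.
Mass: 64.68 × 106 = 6856 g.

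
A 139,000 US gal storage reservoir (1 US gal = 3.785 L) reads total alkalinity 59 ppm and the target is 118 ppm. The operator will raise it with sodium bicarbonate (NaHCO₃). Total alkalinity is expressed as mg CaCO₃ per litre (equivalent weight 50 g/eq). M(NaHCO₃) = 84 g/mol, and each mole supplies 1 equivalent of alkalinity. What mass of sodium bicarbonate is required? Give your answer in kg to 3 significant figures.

52.1 kg

Volume: 139,000 US gal × 3.785 L/gal = 526,115 L.
Alkalinity to add: (118 − 59) = 59 mg/L as CaCO₃ × 526,115 L = 31,040 g as CaCO₃.
Equivalents: 31,040 g ÷ 50 g/eq = 620.8 eq.
NaHCO₃ supplies 1 eq per mole → 620.8 mol.
Mass: 620.8 mol × 84 g/mol = 52,150 g.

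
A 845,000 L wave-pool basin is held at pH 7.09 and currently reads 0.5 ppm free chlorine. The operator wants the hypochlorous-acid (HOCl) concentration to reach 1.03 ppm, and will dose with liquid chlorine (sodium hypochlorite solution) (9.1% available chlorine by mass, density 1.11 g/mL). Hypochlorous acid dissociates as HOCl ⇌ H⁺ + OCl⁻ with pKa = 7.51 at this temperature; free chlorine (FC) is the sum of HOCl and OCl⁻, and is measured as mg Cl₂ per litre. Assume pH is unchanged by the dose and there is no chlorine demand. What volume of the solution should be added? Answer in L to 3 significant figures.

7.71 L

[OCl⁻]/[HOCl] = 10^(pH − pKa) = 10^(7.09 − 7.51) = 0.3802; fraction as HOCl = 1/(1 + 0.3802) = 0.7245.
Free chlorine required for 1.03 ppm HOCl: 1.03 / 0.7245 = 1.422 ppm.
FC to add: 1.422 − 0.5 = 0.9216 mg/L as Cl₂.
Cl₂ equivalent: 0.9216 mg/L × 845,000 L = 778.7 g.
Product at 9.1% available Cl: 778.7 / 0.091 = 8558 g.
Volume: 8558 g ÷ 1.11 g/mL = 7710 mL.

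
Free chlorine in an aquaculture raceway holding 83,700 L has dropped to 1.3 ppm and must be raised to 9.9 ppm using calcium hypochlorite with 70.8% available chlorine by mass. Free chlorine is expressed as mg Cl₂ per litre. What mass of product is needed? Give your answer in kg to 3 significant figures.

1.02 kg

Chlorine deficit: 9.9 − 1.3 = 8.6 ppm = 8.6 mg/L as Cl₂.
Cl₂ equivalent needed: 8.6 mg/L × 83,700 L = 719,800 mg = 719.8 g.
Product at 70.8% available chlorine: 719.8 / 0.708 = 1017 g.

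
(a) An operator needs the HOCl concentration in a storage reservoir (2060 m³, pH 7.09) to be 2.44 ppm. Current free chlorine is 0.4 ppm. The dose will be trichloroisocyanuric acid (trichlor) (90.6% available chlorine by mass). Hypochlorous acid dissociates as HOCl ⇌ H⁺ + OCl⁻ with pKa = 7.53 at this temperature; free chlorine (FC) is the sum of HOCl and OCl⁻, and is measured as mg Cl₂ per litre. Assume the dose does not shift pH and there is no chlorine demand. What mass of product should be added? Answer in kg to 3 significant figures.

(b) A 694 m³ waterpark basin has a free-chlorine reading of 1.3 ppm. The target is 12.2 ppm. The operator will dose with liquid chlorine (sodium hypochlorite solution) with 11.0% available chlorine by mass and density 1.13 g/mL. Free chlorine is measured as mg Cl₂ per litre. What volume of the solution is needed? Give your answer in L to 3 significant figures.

(a) 6.65 kg; (b) 60.9 L

(a) Volume: 2060 m³ = 2,060,000 L.
(a) [OCl⁻]/[HOCl] = 10^(pH − pKa) = 10^(7.09 − 7.53) = 0.3631; fraction as HOCl = 1/(1 + 0.3631) = 0.7336.
(a) Free chlorine required for 2.44 ppm HOCl: 2.44 / 0.7336 = 3.326 ppm.
(a) FC to add: 3.326 − 0.4 = 2.926 mg/L as Cl₂.
(a) Cl₂ equivalent: 2.926 mg/L × 2,060,000 L = 6027 g.
(a) Product at 90.6% available Cl: 6027 / 0.906 = 6653 g.

(b) Volume: 694 m³ = 694,000 L.
(b) Chlorine deficit: 12.2 − 1.3 = 10.9 ppm = 10.9 mg/L as Cl₂.
(b) Cl₂ equivalent needed: 10.9 mg/L × 694,000 L = 7,565,000 mg = 7565 g.
(b) Product at 11.0% available chlorine: 7565 / 0.11 = 68,770 g.
(b) Volume at density 1.13 g/mL: 68,770 g ÷ 1.13 g/mL = 60,860 mL.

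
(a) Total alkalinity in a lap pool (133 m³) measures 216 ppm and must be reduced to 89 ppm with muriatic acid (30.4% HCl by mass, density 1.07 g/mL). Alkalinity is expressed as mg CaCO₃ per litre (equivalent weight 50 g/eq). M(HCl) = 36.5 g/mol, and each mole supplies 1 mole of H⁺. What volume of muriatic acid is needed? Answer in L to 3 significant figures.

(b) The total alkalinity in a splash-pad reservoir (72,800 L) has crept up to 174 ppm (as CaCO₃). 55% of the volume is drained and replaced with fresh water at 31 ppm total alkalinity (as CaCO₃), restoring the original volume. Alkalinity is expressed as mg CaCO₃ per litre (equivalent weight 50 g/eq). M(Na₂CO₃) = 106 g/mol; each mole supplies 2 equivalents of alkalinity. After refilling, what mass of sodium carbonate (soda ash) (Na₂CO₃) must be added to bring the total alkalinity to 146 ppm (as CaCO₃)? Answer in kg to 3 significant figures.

(a) 37.9 L; (b) 3.91 kg

(a) Volume: 133 m³ = 133,000 L.
(a) Alkalinity to neutralize: (216 − 89) = 127 mg/L as CaCO₃ × 133,000 L = 16,890 g as CaCO₃.
(a) Equivalents of H⁺ required: 16,890 ÷ 50 g/eq = 337.8 eq = 337.8 mol HCl.
(a) Mass of HCl: 337.8 × 36.5 = 12,330 g.
(a) Mass of 30.4% solution: 12,330 / 0.304 = 40,560 g.
(a) Volume: 40,560 g ÷ 1.07 g/mL = 37,910 mL.

(b) After draining 55% and refilling: 174 × 0.45 + 31 × 0.55 = 95.35 ppm.
(b) Deficit to target: 146 − 95.35 = 50.65 mg/L.
(b) As CaCO₃: 50.65 mg/L × 72,800 L = 3687 g; ÷ 50 g/eq ÷ 2 = 36.87 mol Na₂CO₃.
(b) Mass: 36.87 × 106 = 3909 g.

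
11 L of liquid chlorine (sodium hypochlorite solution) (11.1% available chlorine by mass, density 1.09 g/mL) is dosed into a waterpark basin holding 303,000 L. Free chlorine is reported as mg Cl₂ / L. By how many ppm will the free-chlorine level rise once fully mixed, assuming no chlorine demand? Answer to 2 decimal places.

4.39 ppm

Mass of solution: 11 L × 1000 mL/L × 1.09 g/mL = 11,990 g.
Available chlorine delivered: 11,990 g × 0.111 = 1331 g as Cl₂.
Concentration rise: 1331 g / 303,000 L = 4.392 mg/L = 4.39 ppm.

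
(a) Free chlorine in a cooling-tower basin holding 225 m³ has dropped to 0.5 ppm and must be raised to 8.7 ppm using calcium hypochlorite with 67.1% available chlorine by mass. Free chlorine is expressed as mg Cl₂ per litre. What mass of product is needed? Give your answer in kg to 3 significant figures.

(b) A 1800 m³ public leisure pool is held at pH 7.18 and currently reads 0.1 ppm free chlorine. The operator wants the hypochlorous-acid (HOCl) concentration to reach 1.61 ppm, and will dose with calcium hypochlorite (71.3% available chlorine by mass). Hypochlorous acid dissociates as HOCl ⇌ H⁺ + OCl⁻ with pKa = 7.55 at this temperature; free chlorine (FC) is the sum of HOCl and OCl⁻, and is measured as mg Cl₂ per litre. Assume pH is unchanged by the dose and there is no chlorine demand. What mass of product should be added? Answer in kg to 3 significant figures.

(a) Volume: 225 m³ = 225,000 L.
(a) Chlorine deficit: 8.7 − 0.5 = 8.2 ppm = 8.2 mg/L as Cl₂.
(a) Cl₂ equivalent needed: 8.2 mg/L × 225,000 L = 1,845,000 mg = 1845 g.
(a) Product at 67.1% available chlorine: 1845 / 0.671 = 2750 g.

(b) Volume: 1800 m³ = 1,800,000 L.
(b) [OCl⁻]/[HOCl] = 10^(pH − pKa) = 10^(7.18 − 7.55) = 0.4266; fraction as HOCl = 1/(1 + 0.4266) = 0.701.
(b) Free chlorine required for 1.61 ppm HOCl: 1.61 / 0.701 = 2.297 ppm.
(b) FC to add: 2.297 − 0.1 = 2.197 mg/L as Cl₂.
(b) Cl₂ equivalent: 2.197 mg/L × 1,800,000 L = 3954 g.
(b) Product at 71.3% available Cl: 3954 / 0.713 = 5546 g.

(a) 2.75 kg; (b) 5.55 kg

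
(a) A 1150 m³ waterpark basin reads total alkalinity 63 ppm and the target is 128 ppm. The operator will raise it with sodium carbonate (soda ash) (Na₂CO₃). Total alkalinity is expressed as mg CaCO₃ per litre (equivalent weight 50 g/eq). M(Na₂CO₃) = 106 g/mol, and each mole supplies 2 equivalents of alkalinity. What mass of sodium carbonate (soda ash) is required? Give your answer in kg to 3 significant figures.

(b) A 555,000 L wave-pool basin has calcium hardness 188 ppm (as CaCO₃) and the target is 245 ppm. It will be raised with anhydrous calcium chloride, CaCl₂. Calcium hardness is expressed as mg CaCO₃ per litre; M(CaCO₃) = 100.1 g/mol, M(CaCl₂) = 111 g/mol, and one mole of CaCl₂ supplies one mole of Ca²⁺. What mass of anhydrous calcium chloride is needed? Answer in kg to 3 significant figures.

(a) 79.2 kg; (b) 35.1 kg

(a) Volume: 1150 m³ = 1,150,000 L.
(a) Alkalinity to add: (128 − 63) = 65 mg/L as CaCO₃ × 1,150,000 L = 74,750 g as CaCO₃.
(a) Equivalents: 74,750 g ÷ 50 g/eq = 1495 eq.
(a) Each mole of Na₂CO₃ supplies 2 eq, so 1495 / 2 = 747.5 mol.
(a) Mass: 747.5 mol × 106 g/mol = 79,240 g.

(b) Hardness to add: (245 − 188) = 57 mg/L as CaCO₃ × 555,000 L = 31,640 g as CaCO₃.
(b) Moles of Ca²⁺ (1 mol Ca²⁺ ≡ 1 mol CaCO₃): 31,640 / 100.1 g/mol = 316 mol.
(b) Mass of CaCl₂: 316 × 111 = 35,080 g.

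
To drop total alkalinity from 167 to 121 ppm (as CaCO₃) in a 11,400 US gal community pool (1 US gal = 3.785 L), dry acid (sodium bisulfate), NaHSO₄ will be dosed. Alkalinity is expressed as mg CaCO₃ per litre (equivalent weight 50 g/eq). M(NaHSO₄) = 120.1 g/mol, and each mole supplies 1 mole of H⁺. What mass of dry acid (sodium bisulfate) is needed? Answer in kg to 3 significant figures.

4.77 kg

Volume: 11,400 US gal × 3.785 L/gal = 43,149 L.
Alkalinity to neutralize: (167 − 121) = 46 mg/L as CaCO₃ × 43,149 L = 1985 g as CaCO₃.
Equivalents of H⁺ required: 1985 ÷ 50 g/eq = 39.7 eq = 39.7 mol NaHSO₄.
Mass of NaHSO₄: 39.7 × 120.1 = 4768 g.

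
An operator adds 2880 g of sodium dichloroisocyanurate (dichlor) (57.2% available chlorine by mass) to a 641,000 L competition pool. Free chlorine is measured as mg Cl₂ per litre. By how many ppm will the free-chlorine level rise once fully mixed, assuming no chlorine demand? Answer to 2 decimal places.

Available chlorine delivered: 2880 g × 0.572 = 1647 g as Cl₂.
Concentration rise: 1647 g / 641,000 L = 2.57 mg/L = 2.57 ppm.

2.57 ppm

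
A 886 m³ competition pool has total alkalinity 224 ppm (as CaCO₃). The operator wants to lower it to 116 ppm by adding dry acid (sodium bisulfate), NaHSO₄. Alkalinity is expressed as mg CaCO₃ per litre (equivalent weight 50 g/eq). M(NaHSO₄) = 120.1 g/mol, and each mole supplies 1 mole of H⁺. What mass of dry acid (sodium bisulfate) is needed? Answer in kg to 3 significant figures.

Volume: 886 m³ = 886,000 L.
Alkalinity to neutralize: (224 − 116) = 108 mg/L as CaCO₃ × 886,000 L = 95,690 g as CaCO₃.
Equivalents of H⁺ required: 95,690 ÷ 50 g/eq = 1914 eq = 1914 mol NaHSO₄.
Mass of NaHSO₄: 1914 × 120.1 = 229,800 g.

230 kg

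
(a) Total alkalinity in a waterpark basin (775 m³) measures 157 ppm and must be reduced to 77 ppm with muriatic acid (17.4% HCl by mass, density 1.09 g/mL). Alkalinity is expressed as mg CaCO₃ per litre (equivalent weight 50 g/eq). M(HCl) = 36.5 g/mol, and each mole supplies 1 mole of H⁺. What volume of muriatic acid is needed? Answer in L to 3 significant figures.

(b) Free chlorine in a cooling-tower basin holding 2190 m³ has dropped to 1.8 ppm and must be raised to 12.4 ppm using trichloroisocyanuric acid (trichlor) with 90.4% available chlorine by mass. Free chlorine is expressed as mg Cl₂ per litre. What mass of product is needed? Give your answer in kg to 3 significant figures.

(a) Volume: 775 m³ = 775,000 L.
(a) Alkalinity to neutralize: (157 − 77) = 80 mg/L as CaCO₃ × 775,000 L = 62,000 g as CaCO₃.
(a) Equivalents of H⁺ required: 62,000 ÷ 50 g/eq = 1240 eq = 1240 mol HCl.
(a) Mass of HCl: 1240 × 36.5 = 45,260 g.
(a) Mass of 17.4% solution: 45,260 / 0.174 = 260,100 g.
(a) Volume: 260,100 g ÷ 1.09 g/mL = 238,600 mL.

(b) Volume: 2190 m³ = 2,190,000 L.
(b) Chlorine deficit: 12.4 − 1.8 = 10.6 ppm = 10.6 mg/L as Cl₂.
(b) Cl₂ equivalent needed: 10.6 mg/L × 2,190,000 L = 23,210,000 mg = 23,210 g.
(b) Product at 90.4% available chlorine: 23,210 / 0.904 = 25,680 g.

(a) 239 L; (b) 25.7 kg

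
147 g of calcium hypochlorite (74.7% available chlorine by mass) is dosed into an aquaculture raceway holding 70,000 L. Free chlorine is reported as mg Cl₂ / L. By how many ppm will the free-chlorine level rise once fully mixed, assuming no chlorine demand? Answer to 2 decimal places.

1.57 ppm

Available chlorine delivered: 147 g × 0.747 = 109.8 g as Cl₂.
Concentration rise: 109.8 g / 70,000 L = 1.569 mg/L = 1.57 ppm.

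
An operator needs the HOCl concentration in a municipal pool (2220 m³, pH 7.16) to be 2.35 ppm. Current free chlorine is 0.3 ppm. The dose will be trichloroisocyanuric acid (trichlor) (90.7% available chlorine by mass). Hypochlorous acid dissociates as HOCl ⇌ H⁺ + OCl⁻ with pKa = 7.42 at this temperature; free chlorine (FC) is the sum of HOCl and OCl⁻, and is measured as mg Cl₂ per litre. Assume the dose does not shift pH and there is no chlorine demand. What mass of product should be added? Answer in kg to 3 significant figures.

8.18 kg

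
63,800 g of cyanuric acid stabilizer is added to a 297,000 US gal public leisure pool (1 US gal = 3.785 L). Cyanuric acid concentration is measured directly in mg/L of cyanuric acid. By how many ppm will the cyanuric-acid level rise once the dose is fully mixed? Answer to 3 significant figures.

Volume: 297,000 US gal × 3.785 L/gal = 1,124,145 L.
Rise: 63,800 g / 1,124,145 L × 1000 = 56.75 mg/L.

56.8 ppm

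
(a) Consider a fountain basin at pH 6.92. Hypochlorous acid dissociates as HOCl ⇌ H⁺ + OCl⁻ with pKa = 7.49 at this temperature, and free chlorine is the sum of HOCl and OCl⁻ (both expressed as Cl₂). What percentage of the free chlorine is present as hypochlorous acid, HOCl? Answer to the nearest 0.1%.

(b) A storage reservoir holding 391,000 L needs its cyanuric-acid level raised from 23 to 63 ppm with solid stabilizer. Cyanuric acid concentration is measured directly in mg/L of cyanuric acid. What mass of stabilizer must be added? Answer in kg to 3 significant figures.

(a) 78.8%; (b) 15.6 kg

(a) [OCl⁻]/[HOCl] = 10^(pH − pKa) = 10^(6.92 − 7.49) = 10^-0.57 = 0.2692.
(a) Fraction as HOCl = 1 / (1 + 0.2692) = 0.7879.

(b) CYA to add: (63 − 23) = 40 mg/L × 391,000 L = 15,640 g cyanuric acid.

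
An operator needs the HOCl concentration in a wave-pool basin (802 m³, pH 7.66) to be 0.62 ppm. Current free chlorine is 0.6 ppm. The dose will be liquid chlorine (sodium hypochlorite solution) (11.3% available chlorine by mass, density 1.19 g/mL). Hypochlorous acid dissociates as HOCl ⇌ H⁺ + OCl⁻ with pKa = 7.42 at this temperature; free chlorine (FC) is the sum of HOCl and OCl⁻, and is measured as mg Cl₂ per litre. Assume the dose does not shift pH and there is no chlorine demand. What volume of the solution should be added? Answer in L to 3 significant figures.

Volume: 802 m³ = 802,000 L.
[OCl⁻]/[HOCl] = 10^(pH − pKa) = 10^(7.66 − 7.42) = 1.738; fraction as HOCl = 1/(1 + 1.738) = 0.3653.
Free chlorine required for 0.62 ppm HOCl: 0.62 / 0.3653 = 1.697 ppm.
FC to add: 1.697 − 0.6 = 1.097 mg/L as Cl₂.
Cl₂ equivalent: 1.097 mg/L × 802,000 L = 880.1 g.
Product at 11.3% available Cl: 880.1 / 0.113 = 7789 g.
Volume: 7789 g ÷ 1.19 g/mL = 6545 mL.

6.55 L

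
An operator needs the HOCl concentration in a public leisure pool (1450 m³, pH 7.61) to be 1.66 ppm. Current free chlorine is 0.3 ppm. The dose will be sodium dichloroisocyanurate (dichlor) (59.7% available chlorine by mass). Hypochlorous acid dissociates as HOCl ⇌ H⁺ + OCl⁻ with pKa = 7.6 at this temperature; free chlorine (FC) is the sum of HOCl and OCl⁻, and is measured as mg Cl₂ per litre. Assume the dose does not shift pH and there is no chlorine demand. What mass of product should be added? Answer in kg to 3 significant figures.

Volume: 1450 m³ = 1,450,000 L.
[OCl⁻]/[HOCl] = 10^(pH − pKa) = 10^(7.61 − 7.6) = 1.023; fraction as HOCl = 1/(1 + 1.023) = 0.4942.
Free chlorine required for 1.66 ppm HOCl: 1.66 / 0.4942 = 3.359 ppm.
FC to add: 3.359 − 0.3 = 3.059 mg/L as Cl₂.
Cl₂ equivalent: 3.059 mg/L × 1,450,000 L = 4435 g.
Product at 59.7% available Cl: 4435 / 0.597 = 7429 g.

7.43 kg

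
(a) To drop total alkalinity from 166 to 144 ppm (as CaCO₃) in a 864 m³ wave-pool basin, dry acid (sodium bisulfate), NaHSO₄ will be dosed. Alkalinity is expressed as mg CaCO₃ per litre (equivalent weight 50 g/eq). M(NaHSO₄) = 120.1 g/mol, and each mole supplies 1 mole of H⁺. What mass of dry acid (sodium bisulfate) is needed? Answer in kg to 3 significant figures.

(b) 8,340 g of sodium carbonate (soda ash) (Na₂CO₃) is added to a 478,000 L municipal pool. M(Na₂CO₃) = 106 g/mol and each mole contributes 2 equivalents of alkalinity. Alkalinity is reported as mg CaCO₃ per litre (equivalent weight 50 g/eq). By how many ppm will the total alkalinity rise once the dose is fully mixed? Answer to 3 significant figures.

(a) 45.7 kg; (b) 16.5 ppm

(a) Volume: 864 m³ = 864,000 L.
(a) Alkalinity to neutralize: (166 − 144) = 22 mg/L as CaCO₃ × 864,000 L = 19,010 g as CaCO₃.
(a) Equivalents of H⁺ required: 19,010 ÷ 50 g/eq = 380.2 eq = 380.2 mol NaHSO₄.
(a) Mass of NaHSO₄: 380.2 × 120.1 = 45,660 g.

(b) Moles of Na₂CO₃: 8,340 g ÷ 106 g/mol = 78.68 mol → 157.4 eq of alkalinity.
(b) As CaCO₃: 157.4 eq × 50 g/eq = 7868 g.
(b) Rise: 7868 g / 478,000 L × 1000 = 16.46 mg/L.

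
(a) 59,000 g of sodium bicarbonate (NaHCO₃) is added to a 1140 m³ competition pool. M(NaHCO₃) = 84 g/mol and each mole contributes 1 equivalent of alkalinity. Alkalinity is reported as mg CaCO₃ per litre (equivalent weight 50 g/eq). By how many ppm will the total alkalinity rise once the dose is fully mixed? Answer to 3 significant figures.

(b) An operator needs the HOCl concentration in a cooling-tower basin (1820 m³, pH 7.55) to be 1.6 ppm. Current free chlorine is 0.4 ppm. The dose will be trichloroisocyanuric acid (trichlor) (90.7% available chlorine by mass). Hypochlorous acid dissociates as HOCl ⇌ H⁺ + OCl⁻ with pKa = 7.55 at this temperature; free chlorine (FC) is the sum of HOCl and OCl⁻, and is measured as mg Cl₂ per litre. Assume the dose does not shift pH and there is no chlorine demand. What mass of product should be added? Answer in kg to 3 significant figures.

(a) Volume: 1140 m³ = 1,140,000 L.
(a) Moles of NaHCO₃: 59,000 g ÷ 84 g/mol = 702.4 mol → 702.4 eq of alkalinity.
(a) As CaCO₃: 702.4 eq × 50 g/eq = 35,120 g.
(a) Rise: 35,120 g / 1,140,000 L × 1000 = 30.81 mg/L.

(b) Volume: 1820 m³ = 1,820,000 L.
(b) [OCl⁻]/[HOCl] = 10^(pH − pKa) = 10^(7.55 − 7.55) = 1; fraction as HOCl = 1/(1 + 1) = 0.5.
(b) Free chlorine required for 1.6 ppm HOCl: 1.6 / 0.5 = 3.2 ppm.
(b) FC to add: 3.2 − 0.4 = 2.8 mg/L as Cl₂.
(b) Cl₂ equivalent: 2.8 mg/L × 1,820,000 L = 5096 g.
(b) Product at 90.7% available Cl: 5096 / 0.907 = 5619 g.

(a) 30.8 ppm; (b) 5.62 kg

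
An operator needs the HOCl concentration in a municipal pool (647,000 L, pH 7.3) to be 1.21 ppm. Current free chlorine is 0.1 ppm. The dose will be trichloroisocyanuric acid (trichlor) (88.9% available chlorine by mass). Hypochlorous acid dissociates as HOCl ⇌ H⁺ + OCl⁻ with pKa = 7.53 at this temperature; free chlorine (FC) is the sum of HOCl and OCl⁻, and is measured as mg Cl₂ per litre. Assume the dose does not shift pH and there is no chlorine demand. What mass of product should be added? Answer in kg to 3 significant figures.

1.33 kg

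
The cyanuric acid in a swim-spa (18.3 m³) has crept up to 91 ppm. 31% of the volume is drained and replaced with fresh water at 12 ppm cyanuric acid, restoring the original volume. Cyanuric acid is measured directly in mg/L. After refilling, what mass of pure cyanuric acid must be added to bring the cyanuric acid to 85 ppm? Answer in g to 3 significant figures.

Volume: 18.3 m³ = 18,300 L.
After draining 31% and refilling: 91 × 0.69 + 12 × 0.31 = 66.51 ppm.
Deficit to target: 85 − 66.51 = 18.49 mg/L.
Mass: 18.49 mg/L × 18,300 L = 338.4 g cyanuric acid.

338 g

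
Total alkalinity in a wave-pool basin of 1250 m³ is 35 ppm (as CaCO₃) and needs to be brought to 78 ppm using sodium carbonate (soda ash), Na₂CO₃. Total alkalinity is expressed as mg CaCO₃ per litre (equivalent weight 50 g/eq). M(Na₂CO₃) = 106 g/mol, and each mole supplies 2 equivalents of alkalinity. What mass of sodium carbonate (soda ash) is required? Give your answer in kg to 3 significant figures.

Volume: 1250 m³ = 1,250,000 L.
Alkalinity to add: (78 − 35) = 43 mg/L as CaCO₃ × 1,250,000 L = 53,750 g as CaCO₃.
Equivalents: 53,750 g ÷ 50 g/eq = 1075 eq.
Each mole of Na₂CO₃ supplies 2 eq, so 1075 / 2 = 537.5 mol.
Mass: 537.5 mol × 106 g/mol = 56,980 g.

57.0 kg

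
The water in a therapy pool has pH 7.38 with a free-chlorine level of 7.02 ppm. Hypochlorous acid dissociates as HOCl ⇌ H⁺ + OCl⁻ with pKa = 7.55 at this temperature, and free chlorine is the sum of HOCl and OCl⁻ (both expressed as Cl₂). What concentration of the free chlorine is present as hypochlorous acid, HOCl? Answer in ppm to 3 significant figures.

4.19 ppm

[OCl⁻]/[HOCl] = 10^(pH − pKa) = 10^(7.38 − 7.55) = 10^-0.17 = 0.6761.
Fraction as HOCl = 1 / (1 + 0.6761) = 0.5966.
HOCl = 0.5966 × 7.02 ppm = 4.188 ppm.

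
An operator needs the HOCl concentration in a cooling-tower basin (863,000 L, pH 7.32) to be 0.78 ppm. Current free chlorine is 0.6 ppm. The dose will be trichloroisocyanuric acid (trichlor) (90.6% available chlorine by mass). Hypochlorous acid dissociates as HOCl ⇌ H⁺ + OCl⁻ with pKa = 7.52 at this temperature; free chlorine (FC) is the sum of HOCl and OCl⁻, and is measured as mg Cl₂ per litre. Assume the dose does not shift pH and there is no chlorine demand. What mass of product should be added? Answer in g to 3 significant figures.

640 g

[OCl⁻]/[HOCl] = 10^(pH − pKa) = 10^(7.32 − 7.52) = 0.631; fraction as HOCl = 1/(1 + 0.631) = 0.6131.
Free chlorine required for 0.78 ppm HOCl: 0.78 / 0.6131 = 1.272 ppm.
FC to add: 1.272 − 0.6 = 0.6721 mg/L as Cl₂.
Cl₂ equivalent: 0.6721 mg/L × 863,000 L = 580.1 g.
Product at 90.6% available Cl: 580.1 / 0.906 = 640.2 g.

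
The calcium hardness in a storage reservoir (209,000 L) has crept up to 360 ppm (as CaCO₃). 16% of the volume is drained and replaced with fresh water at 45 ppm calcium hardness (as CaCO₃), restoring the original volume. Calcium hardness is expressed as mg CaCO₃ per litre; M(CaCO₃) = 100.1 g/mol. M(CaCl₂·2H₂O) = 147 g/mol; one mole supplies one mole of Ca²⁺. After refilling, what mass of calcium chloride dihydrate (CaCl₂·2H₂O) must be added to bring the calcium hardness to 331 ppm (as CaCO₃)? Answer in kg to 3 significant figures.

6.57 kg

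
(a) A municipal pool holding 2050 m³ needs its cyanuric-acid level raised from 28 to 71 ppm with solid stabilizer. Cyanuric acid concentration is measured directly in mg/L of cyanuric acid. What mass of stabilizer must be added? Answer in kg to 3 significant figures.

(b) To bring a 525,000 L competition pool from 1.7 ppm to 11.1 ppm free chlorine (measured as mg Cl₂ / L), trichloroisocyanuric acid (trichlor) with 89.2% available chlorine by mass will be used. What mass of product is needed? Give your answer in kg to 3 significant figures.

(a) Volume: 2050 m³ = 2,050,000 L.
(a) CYA to add: (71 − 28) = 43 mg/L × 2,050,000 L = 88,150 g cyanuric acid.

(b) Chlorine deficit: 11.1 − 1.7 = 9.4 ppm = 9.4 mg/L as Cl₂.
(b) Cl₂ equivalent needed: 9.4 mg/L × 525,000 L = 4,935,000 mg = 4935 g.
(b) Product at 89.2% available chlorine: 4935 / 0.892 = 5533 g.

(a) 88.2 kg; (b) 5.53 kg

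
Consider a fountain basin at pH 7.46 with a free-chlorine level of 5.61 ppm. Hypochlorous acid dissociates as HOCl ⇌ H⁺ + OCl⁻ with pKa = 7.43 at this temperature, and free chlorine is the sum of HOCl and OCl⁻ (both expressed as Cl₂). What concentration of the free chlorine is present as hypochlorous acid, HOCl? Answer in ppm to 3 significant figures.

2.71 ppm

[OCl⁻]/[HOCl] = 10^(pH − pKa) = 10^(7.46 − 7.43) = 10^0.03 = 1.072.
Fraction as HOCl = 1 / (1 + 1.072) = 0.4827.
HOCl = 0.4827 × 5.61 ppm = 2.708 ppm.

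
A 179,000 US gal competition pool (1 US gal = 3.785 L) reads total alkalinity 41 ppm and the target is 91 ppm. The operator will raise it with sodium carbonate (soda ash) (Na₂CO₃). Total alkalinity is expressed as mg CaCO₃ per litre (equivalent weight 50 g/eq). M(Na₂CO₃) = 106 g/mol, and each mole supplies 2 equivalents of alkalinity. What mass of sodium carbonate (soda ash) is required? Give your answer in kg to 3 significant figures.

35.9 kg

Volume: 179,000 US gal × 3.785 L/gal = 677,515 L.
Alkalinity to add: (91 − 41) = 50 mg/L as CaCO₃ × 677,515 L = 33,880 g as CaCO₃.
Equivalents: 33,880 g ÷ 50 g/eq = 677.5 eq.
Each mole of Na₂CO₃ supplies 2 eq, so 677.5 / 2 = 338.8 mol.
Mass: 338.8 mol × 106 g/mol = 35,910 g.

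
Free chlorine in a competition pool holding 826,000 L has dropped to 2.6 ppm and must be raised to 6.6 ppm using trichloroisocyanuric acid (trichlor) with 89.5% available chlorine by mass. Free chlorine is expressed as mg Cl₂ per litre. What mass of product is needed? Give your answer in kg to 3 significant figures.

3.69 kg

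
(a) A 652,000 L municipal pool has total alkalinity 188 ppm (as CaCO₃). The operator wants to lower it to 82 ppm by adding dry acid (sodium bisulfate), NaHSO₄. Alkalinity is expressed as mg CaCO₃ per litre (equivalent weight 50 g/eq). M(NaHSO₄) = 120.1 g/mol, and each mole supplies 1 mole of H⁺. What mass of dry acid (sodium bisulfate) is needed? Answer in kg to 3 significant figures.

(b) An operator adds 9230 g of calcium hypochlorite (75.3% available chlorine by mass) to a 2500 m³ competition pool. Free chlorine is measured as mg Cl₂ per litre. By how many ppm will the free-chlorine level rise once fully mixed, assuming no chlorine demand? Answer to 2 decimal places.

(a) Alkalinity to neutralize: (188 − 82) = 106 mg/L as CaCO₃ × 652,000 L = 69,110 g as CaCO₃.
(a) Equivalents of H⁺ required: 69,110 ÷ 50 g/eq = 1382 eq = 1382 mol NaHSO₄.
(a) Mass of NaHSO₄: 1382 × 120.1 = 166,000 g.

(b) Volume: 2500 m³ = 2,500,000 L.
(b) Available chlorine delivered: 9230 g × 0.753 = 6950 g as Cl₂.
(b) Concentration rise: 6950 g / 2,500,000 L = 2.78 mg/L = 2.78 ppm.

(a) 166 kg; (b) 2.78 ppm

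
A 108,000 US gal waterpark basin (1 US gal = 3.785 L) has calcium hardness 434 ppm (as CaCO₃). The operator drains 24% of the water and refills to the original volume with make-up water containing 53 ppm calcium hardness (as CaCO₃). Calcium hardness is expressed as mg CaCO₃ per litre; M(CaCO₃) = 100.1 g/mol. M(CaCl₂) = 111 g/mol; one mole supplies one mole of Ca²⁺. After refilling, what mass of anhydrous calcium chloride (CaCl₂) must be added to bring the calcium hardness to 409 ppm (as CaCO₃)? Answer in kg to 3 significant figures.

Volume: 108,000 US gal × 3.785 L/gal = 408,780 L.
After draining 24% and refilling: 434 × 0.76 + 53 × 0.24 = 342.56 ppm.
Deficit to target: 409 − 342.56 = 66.44 mg/L.
As CaCO₃: 66.44 mg/L × 408,780 L = 27,160 g; ÷ 100.1 = 271.3 mol Ca²⁺.
Mass: 271.3 × 111 = 30,120 g.

30.1 kg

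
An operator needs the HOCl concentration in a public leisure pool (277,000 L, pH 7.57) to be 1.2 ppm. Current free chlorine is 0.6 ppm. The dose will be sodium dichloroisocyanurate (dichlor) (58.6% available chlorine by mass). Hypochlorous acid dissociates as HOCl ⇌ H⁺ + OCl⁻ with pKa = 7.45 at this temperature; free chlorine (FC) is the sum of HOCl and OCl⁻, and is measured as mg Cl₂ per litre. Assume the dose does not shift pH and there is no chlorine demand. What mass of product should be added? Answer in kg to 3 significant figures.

[OCl⁻]/[HOCl] = 10^(pH − pKa) = 10^(7.57 − 7.45) = 1.318; fraction as HOCl = 1/(1 + 1.318) = 0.4314.
Free chlorine required for 1.2 ppm HOCl: 1.2 / 0.4314 = 2.782 ppm.
FC to add: 2.782 − 0.6 = 2.182 mg/L as Cl₂.
Cl₂ equivalent: 2.182 mg/L × 277,000 L = 604.4 g.
Product at 58.6% available Cl: 604.4 / 0.586 = 1031 g.

1.03 kg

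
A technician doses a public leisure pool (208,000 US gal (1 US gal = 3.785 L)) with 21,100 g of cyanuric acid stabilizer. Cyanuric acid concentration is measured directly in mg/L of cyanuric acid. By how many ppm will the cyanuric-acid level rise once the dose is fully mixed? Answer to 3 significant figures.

Volume: 208,000 US gal × 3.785 L/gal = 787,280 L.
Rise: 21,100 g / 787,280 L × 1000 = 26.8 mg/L.

26.8 ppm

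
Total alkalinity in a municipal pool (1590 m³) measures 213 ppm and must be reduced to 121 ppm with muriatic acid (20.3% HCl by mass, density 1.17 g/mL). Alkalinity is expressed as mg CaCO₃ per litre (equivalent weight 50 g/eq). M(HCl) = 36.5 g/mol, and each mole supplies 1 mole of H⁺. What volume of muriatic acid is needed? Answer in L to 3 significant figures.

Volume: 1590 m³ = 1,590,000 L.
Alkalinity to neutralize: (213 − 121) = 92 mg/L as CaCO₃ × 1,590,000 L = 146,300 g as CaCO₃.
Equivalents of H⁺ required: 146,300 ÷ 50 g/eq = 2926 eq = 2926 mol HCl.
Mass of HCl: 2926 × 36.5 = 106,800 g.
Mass of 20.3% solution: 106,800 / 0.203 = 526,000 g.
Volume: 526,000 g ÷ 1.17 g/mL = 449,600 mL.

450 L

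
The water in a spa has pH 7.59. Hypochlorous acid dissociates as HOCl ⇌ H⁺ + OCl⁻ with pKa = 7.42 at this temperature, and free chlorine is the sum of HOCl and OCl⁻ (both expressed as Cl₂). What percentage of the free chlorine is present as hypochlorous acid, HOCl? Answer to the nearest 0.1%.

[OCl⁻]/[HOCl] = 10^(pH − pKa) = 10^(7.59 − 7.42) = 10^0.17 = 1.479.
Fraction as HOCl = 1 / (1 + 1.479) = 0.4034.

40.3%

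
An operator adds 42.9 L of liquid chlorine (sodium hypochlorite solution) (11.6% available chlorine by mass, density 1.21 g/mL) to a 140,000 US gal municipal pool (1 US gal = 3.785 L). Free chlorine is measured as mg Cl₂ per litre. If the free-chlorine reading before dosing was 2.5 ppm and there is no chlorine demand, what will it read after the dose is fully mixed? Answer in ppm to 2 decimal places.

13.86 ppm

Volume: 140,000 US gal × 3.785 L/gal = 529,900 L.
Mass of solution: 42.9 L × 1000 mL/L × 1.21 g/mL = 51,910 g.
Available chlorine delivered: 51,910 g × 0.116 = 6021 g as Cl₂.
Concentration rise: 6021 g / 529,900 L = 11.36 mg/L = 11.36 ppm.
Final FC: 2.5 + 11.36 = 13.86 ppm.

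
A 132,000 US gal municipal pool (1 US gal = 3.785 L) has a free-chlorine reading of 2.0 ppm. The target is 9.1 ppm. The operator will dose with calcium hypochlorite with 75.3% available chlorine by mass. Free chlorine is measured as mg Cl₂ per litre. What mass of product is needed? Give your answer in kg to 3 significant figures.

Volume: 132,000 US gal × 3.785 L/gal = 499,620 L.
Chlorine deficit: 9.1 − 2.0 = 7.1 ppm = 7.1 mg/L as Cl₂.
Cl₂ equivalent needed: 7.1 mg/L × 499,620 L = 3,547,000 mg = 3547 g.
Product at 75.3% available chlorine: 3547 / 0.753 = 4711 g.

4.71 kg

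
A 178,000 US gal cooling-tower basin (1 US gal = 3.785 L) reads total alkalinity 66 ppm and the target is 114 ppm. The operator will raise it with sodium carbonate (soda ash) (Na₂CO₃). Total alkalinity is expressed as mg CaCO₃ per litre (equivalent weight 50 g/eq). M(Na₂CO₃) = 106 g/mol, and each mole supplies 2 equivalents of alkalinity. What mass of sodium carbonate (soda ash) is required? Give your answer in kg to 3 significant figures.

Volume: 178,000 US gal × 3.785 L/gal = 673,730 L.
Alkalinity to add: (114 − 66) = 48 mg/L as CaCO₃ × 673,730 L = 32,340 g as CaCO₃.
Equivalents: 32,340 g ÷ 50 g/eq = 646.8 eq.
Each mole of Na₂CO₃ supplies 2 eq, so 646.8 / 2 = 323.4 mol.
Mass: 323.4 mol × 106 g/mol = 34,280 g.

34.3 kg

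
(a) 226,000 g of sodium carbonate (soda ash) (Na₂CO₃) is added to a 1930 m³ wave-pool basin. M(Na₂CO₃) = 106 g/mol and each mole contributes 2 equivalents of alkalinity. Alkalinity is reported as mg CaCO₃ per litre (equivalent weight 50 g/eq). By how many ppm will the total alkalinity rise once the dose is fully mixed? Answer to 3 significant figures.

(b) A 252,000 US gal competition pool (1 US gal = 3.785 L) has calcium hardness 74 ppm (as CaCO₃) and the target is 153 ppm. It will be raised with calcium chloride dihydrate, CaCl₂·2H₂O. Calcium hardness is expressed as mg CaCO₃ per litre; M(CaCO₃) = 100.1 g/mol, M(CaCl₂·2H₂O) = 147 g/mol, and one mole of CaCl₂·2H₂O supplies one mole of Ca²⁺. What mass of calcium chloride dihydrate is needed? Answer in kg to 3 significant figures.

(a) Volume: 1930 m³ = 1,930,000 L.
(a) Moles of Na₂CO₃: 226,000 g ÷ 106 g/mol = 2132 mol → 4264 eq of alkalinity.
(a) As CaCO₃: 4264 eq × 50 g/eq = 213,200 g.
(a) Rise: 213,200 g / 1,930,000 L × 1000 = 110.5 mg/L.

(b) Volume: 252,000 US gal × 3.785 L/gal = 953,820 L.
(b) Hardness to add: (153 − 74) = 79 mg/L as CaCO₃ × 953,820 L = 75,350 g as CaCO₃.
(b) Moles of Ca²⁺ (1 mol Ca²⁺ ≡ 1 mol CaCO₃): 75,350 / 100.1 g/mol = 752.8 mol.
(b) Mass of CaCl₂·2H₂O: 752.8 × 147 = 110,700 g.

(a) 110 ppm; (b) 111 kg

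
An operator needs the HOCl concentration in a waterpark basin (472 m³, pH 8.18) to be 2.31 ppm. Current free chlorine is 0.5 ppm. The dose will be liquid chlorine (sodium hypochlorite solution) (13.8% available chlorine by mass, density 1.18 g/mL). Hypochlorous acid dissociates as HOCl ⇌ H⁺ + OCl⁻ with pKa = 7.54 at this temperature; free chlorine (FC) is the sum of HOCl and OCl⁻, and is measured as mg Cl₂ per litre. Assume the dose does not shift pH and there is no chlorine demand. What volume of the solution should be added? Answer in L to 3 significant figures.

34.5 L

Volume: 472 m³ = 472,000 L.
[OCl⁻]/[HOCl] = 10^(pH − pKa) = 10^(8.18 − 7.54) = 4.365; fraction as HOCl = 1/(1 + 4.365) = 0.1864.
Free chlorine required for 2.31 ppm HOCl: 2.31 / 0.1864 = 12.39 ppm.
FC to add: 12.39 − 0.5 = 11.89 mg/L as Cl₂.
Cl₂ equivalent: 11.89 mg/L × 472,000 L = 5614 g.
Product at 13.8% available Cl: 5614 / 0.138 = 40,680 g.
Volume: 40,680 g ÷ 1.18 g/mL = 34,470 mL.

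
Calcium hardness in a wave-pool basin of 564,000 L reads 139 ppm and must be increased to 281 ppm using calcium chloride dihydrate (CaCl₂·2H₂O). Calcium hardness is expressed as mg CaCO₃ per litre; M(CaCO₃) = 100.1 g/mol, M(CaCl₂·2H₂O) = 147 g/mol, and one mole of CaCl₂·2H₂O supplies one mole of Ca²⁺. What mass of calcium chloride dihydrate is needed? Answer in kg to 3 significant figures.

Hardness to add: (281 − 139) = 142 mg/L as CaCO₃ × 564,000 L = 80,090 g as CaCO₃.
Moles of Ca²⁺ (1 mol Ca²⁺ ≡ 1 mol CaCO₃): 80,090 / 100.1 g/mol = 800.1 mol.
Mass of CaCl₂·2H₂O: 800.1 × 147 = 117,600 g.

118 kg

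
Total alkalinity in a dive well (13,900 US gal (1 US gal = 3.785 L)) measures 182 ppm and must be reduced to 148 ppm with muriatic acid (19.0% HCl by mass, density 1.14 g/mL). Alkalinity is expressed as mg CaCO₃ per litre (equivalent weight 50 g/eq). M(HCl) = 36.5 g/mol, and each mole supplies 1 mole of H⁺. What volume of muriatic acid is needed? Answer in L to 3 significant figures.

6.03 L

Volume: 13,900 US gal × 3.785 L/gal = 52,612 L.
Alkalinity to neutralize: (182 − 148) = 34 mg/L as CaCO₃ × 52,612 L = 1789 g as CaCO₃.
Equivalents of H⁺ required: 1789 ÷ 50 g/eq = 35.78 eq = 35.78 mol HCl.
Mass of HCl: 35.78 × 36.5 = 1306 g.
Mass of 19.0% solution: 1306 / 0.19 = 6873 g.
Volume: 6873 g ÷ 1.14 g/mL = 6029 mL.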